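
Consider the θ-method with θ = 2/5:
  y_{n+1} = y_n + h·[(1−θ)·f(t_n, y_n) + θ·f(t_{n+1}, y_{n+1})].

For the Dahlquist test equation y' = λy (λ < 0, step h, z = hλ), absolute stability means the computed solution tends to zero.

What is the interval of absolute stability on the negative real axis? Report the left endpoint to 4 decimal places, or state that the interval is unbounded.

Set f=λy, z=hλ:
  y_{n+1} = y_n + z·[3/5·y_n + 2/5·y_{n+1}] ⇒ (1 − 2/5z)y_{n+1} = (1 + 3/5z)y_n
  Hence R(z) = (1 + 3/5z)/(1 − 2/5z).

Boundary: |R(x)|=1, x<0.
x=-1.13: |R|=0.2218
R=−1: 1+3/5x = −1+2/5x ⇒ -1/5x=2 ⇒ x=2/(-1/5)=-10.0000
Confirm numerically:
  x=-7.686: |R|=0.88641 <1
  x=-7.229: |R|=0.85759 <1
  x=-6.796: |R|=0.82767 <1
  x=-5.431: |R|=0.71195 <1
  x=-10.171: |R|=1.00675 >1
  x=-10.035: |R|=1.00140 >1
  x=-10.030: |R|=1.00120 >1
Stable set (-10.0000, 0).

z∈(-10.0000,0).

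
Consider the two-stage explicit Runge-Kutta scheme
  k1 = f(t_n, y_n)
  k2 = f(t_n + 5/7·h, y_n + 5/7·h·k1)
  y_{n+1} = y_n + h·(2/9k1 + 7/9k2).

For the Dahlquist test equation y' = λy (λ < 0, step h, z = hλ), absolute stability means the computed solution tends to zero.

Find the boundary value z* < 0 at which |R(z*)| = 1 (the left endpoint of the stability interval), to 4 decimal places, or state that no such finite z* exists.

left endpoint -1.8000.

Set f=λy, z=hλ:
  k1=λy_n ⇒ h·k1=z·y_n;  k2=λ(1+5/7z)y_n ⇒ h·k2=z(1+5/7z)y_n
  y_{n+1}/y_n = 1 + 2/9z + 7/9z(1+5/7z) = 1 + z + 5/9z²
  so R(z) = 1 + z + 5/9z².

Boundary: |R(x)|=1, x<0.
x=-1.52: |R|=0.7636
R=1: x+5/9x²=0 ⇒ x=−9/5=-1.8000; min R=1−1/(4·5/9)=0.5500>−1
Confirm numerically:
  x=-1.780: |R|=0.98022 <1
  x=-1.529: |R|=0.76980 <1
  x=-1.005: |R|=0.55612 <1
  x=-0.850: |R|=0.55139 <1
  x=-2.090: |R|=1.33672 >1
  x=-1.971: |R|=1.18725 >1
Stable set (-1.8000, 0).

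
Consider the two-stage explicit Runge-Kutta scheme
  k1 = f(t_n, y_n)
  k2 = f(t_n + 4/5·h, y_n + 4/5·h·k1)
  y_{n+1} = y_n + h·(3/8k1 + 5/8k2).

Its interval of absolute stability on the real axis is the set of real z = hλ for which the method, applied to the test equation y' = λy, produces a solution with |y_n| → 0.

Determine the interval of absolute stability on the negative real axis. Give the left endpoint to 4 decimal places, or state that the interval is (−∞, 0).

z∈(-2.0000,0).

On y'=λy, z=hλ:
  k1=λy_n ⇒ h·k1=z·y_n;  k2=λ(1+4/5z)y_n ⇒ h·k2=z(1+4/5z)y_n
  y_{n+1}/y_n = 1 + 3/8z + 5/8z(1+4/5z) = 1 + z + 1/2z²
  R(z) = 1 + z + 1/2z².

Find x<0 with |R(x)|<1.
x=-0.76: |R|=0.5288
R=1: x+1/2x²=0 ⇒ x=−2=-2.0000; min R=1−1/(4·1/2)=0.5000>−1
Confirm numerically:
  x=-1.828: |R|=0.84279 <1
  x=-1.705: |R|=0.74851 <1
  x=-1.617: |R|=0.69034 <1
  x=-0.970: |R|=0.50045 <1
  x=-2.565: |R|=1.72461 >1
  x=-2.147: |R|=1.15780 >1
  x=-2.101: |R|=1.10610 >1
So |R|<1 on (-2.0000, 0).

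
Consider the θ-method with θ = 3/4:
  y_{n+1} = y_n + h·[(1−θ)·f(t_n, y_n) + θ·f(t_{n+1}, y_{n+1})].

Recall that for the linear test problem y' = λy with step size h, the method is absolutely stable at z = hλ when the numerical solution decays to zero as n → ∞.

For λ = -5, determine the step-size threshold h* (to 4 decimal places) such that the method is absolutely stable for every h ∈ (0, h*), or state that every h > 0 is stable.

On y'=λy, z=hλ:
  y_{n+1} = y_n + z·[1/4·y_n + 3/4·y_{n+1}] ⇒ (1 − 3/4z)y_{n+1} = (1 + 1/4z)y_n
  so R(z) = (1 + 1/4z)/(1 − 3/4z).

Need |R(x)|<1, x<0.
x=-1.73: |R|=0.2470
x=-2: |R|=0.2000
x=-10: |R|=0.1765
x=-100: |R|=0.3158
θ=3/4≥1/2 ⇒ |1+1/4x|<|1−3/4x| ∀x<0 ⇒ stable on all of ℝ⁻.

unbounded; (−∞, 0). Any h>0 works for λ=-5.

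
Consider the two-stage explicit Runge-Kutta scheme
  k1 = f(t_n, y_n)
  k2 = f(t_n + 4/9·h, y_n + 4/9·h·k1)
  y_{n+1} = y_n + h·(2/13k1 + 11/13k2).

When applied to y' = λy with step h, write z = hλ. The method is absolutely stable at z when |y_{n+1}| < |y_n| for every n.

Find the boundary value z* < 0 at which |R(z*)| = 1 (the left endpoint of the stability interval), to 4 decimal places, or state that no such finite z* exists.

z* = -2.6591.

On y'=λy, z=hλ:
  k1=λy_n ⇒ h·k1=z·y_n;  k2=λ(1+4/9z)y_n ⇒ h·k2=z(1+4/9z)y_n
  y_{n+1}/y_n = 1 + 2/13z + 11/13z(1+4/9z) = 1 + z + 44/117z²
  so R(z) = 1 + z + 44/117z².

Solve |R(x)|<1 on ℝ⁻.
x=-0.59: |R|=0.5409
R=1: x+44/117x²=0 ⇒ x=−117/44=-2.6591; min R=1−1/(4·44/117)=0.3352>−1
Confirm numerically:
  x=-2.606: |R|=0.94797 <1
  x=-2.287: |R|=0.67998 <1
  x=-1.629: |R|=0.36895 <1
  x=-3.028: |R|=1.42009 >1
  x=-2.819: |R|=1.16953 >1
Interval (-2.6591, 0).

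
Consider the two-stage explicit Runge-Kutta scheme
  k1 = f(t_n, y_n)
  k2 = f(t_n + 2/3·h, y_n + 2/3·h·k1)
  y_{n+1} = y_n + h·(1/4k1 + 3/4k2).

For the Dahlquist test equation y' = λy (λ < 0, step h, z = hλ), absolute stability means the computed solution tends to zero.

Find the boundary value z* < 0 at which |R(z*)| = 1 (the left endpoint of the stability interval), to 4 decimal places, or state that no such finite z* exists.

z* = -2.0000.

Set f=λy, z=hλ:
  k1=λy_n ⇒ h·k1=z·y_n;  k2=λ(1+2/3z)y_n ⇒ h·k2=z(1+2/3z)y_n
  y_{n+1}/y_n = 1 + 1/4z + 3/4z(1+2/3z) = 1 + z + 1/2z²
  ⇒ R(z) = 1 + z + 1/2z².

Boundary: |R(x)|=1, x<0.
x=-0.47: |R|=0.6404
R=1: x+1/2x²=0 ⇒ x=−2=-2.0000; min R=1−1/(4·1/2)=0.5000>−1
Confirm numerically:
  x=-1.972: |R|=0.97239 <1
  x=-1.909: |R|=0.91314 <1
  x=-1.726: |R|=0.76354 <1
  x=-1.071: |R|=0.50252 <1
  x=-2.523: |R|=1.65976 >1
  x=-2.438: |R|=1.53392 >1
  x=-2.324: |R|=1.37649 >1
Stable set (-2.0000, 0).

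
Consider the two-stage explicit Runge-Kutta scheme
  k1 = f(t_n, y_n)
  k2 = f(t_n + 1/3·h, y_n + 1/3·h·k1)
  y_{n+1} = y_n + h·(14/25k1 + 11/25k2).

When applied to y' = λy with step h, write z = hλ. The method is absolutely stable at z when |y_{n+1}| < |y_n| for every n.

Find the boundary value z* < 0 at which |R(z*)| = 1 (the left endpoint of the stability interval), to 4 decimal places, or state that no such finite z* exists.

z* = -6.8182.

Test eqn y'=λy, z=hλ:
  k1=λy_n ⇒ h·k1=z·y_n;  k2=λ(1+1/3z)y_n ⇒ h·k2=z(1+1/3z)y_n
  y_{n+1}/y_n = 1 + 14/25z + 11/25z(1+1/3z) = 1 + z + 11/75z²
  Hence R(z) = 1 + z + 11/75z².

Boundary: |R(x)|=1, x<0.
x=-1.19: |R|=0.0177
R=1: x+11/75x²=0 ⇒ x=−75/11=-6.8182; min R=1−1/(4·11/75)=-0.7045>−1
Confirm numerically:
  x=-5.548: |R|=0.03356 <1
  x=-5.405: |R|=0.12028 <1
  x=-3.547: |R|=0.70176 <1
  x=-3.399: |R|=0.70453 <1
  x=-7.097: |R|=1.29022 >1
  x=-6.913: |R|=1.09614 >1
Stable set (-6.8182, 0).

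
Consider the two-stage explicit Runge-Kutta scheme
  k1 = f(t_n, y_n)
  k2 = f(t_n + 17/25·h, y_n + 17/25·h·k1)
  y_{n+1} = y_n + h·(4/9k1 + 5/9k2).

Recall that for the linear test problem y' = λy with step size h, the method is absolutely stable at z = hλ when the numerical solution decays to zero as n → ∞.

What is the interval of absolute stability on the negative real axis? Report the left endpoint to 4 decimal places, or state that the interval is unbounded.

(-2.6471, 0).

With y'=λy (z=hλ):
  k1=λy_n ⇒ h·k1=z·y_n;  k2=λ(1+17/25z)y_n ⇒ h·k2=z(1+17/25z)y_n
  y_{n+1}/y_n = 1 + 4/9z + 5/9z(1+17/25z) = 1 + z + 17/45z²
  ⇒ R(z) = 1 + z + 17/45z².

Boundary: |R(x)|=1, x<0.
x=-0.73: |R|=0.4713
R=1: x+17/45x²=0 ⇒ x=−45/17=-2.6471; min R=1−1/(4·17/45)=0.3382>−1
Confirm numerically:
  x=-2.305: |R|=0.70214 <1
  x=-2.260: |R|=0.66954 <1
  x=-1.938: |R|=0.48087 <1
  x=-1.686: |R|=0.38787 <1
  x=-3.219: |R|=1.69552 >1
  x=-3.074: |R|=1.49580 >1
  x=-2.729: |R|=1.08448 >1
Stable set (-2.6471, 0).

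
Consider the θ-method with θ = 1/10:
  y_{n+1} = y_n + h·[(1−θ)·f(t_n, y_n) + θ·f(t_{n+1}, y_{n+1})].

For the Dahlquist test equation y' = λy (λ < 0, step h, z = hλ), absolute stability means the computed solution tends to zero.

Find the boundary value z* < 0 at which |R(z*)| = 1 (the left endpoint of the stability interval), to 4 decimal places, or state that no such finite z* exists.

Test eqn y'=λy, z=hλ:
  y_{n+1} = y_n + z·[9/10·y_n + 1/10·y_{n+1}] ⇒ (1 − 1/10z)y_{n+1} = (1 + 9/10z)y_n
  Hence R(z) = (1 + 9/10z)/(1 − 1/10z).

Boundary: |R(x)|=1, x<0.
x=-0.68: |R|=0.3633
R=−1: 1+9/10x = −1+1/10x ⇒ -4/5x=2 ⇒ x=2/(-4/5)=-2.5000
Confirm numerically:
  x=-2.179: |R|=0.78915 <1
  x=-1.939: |R|=0.62409 <1
  x=-1.510: |R|=0.31190 <1
  x=-1.325: |R|=0.16998 <1
  x=-3.036: |R|=1.32894 >1
  x=-2.976: |R|=1.29346 >1
Interval (-2.5000, 0).

z* = -2.5000.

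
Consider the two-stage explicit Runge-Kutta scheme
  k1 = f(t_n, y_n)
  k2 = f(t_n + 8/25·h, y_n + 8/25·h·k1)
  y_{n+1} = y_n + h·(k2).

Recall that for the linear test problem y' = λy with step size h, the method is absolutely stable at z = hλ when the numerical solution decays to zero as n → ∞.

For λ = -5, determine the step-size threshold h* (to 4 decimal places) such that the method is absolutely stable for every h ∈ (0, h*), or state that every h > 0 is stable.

(-3.1250,0); λ=-5 ⇒ h* = (25/8)/5 = 0.6250.

Set f=λy, z=hλ:
  k1=λy_n ⇒ h·k1=z·y_n;  k2=λ(1+8/25z)y_n ⇒ h·k2=z(1+8/25z)y_n
  y_{n+1}/y_n = 1 + z(1+8/25z) = 1 + z + 8/25z²
  Hence R(z) = 1 + z + 8/25z².

Find x<0 with |R(x)|<1.
x=-0.77: |R|=0.4197
R=1: x+8/25x²=0 ⇒ x=−25/8=-3.1250; min R=1−1/(4·8/25)=0.2188>−1
Confirm numerically:
  x=-2.574: |R|=0.54615 <1
  x=-2.392: |R|=0.43893 <1
  x=-2.241: |R|=0.36607 <1
  x=-2.081: |R|=0.30478 <1
  x=-3.683: |R|=1.65764 >1
  x=-3.508: |R|=1.42994 >1
  x=-3.437: |R|=1.34315 >1
So |R|<1 on (-3.1250, 0).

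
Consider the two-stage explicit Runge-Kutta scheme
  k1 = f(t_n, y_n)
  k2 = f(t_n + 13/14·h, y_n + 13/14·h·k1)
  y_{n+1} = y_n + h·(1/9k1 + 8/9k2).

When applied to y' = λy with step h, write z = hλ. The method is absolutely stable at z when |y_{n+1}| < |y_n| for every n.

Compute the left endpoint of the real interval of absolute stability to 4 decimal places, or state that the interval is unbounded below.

On y'=λy, z=hλ:
  k1=λy_n ⇒ h·k1=z·y_n;  k2=λ(1+13/14z)y_n ⇒ h·k2=z(1+13/14z)y_n
  y_{n+1}/y_n = 1 + 1/9z + 8/9z(1+13/14z) = 1 + z + 52/63z²
  so R(z) = 1 + z + 52/63z².

Boundary: |R(x)|=1, x<0.
x=-0.77: |R|=0.7194
R=1: x+52/63x²=0 ⇒ x=−63/52=-1.2115; min R=1−1/(4·52/63)=0.6971>−1
Confirm numerically:
  x=-0.871: |R|=0.75518 <1
  x=-0.774: |R|=0.72048 <1
  x=-0.734: |R|=0.71069 <1
  x=-1.652: |R|=1.60059 >1
  x=-1.369: |R|=1.17793 >1
  x=-1.242: |R|=1.03123 >1
Interval (-1.2115, 0).

z* = -1.2115.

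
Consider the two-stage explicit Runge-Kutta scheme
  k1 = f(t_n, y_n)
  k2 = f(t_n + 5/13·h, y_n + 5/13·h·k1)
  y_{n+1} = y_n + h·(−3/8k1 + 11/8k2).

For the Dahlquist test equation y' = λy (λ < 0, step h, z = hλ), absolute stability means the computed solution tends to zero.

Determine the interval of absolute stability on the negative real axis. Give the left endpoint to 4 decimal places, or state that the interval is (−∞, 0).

Test eqn y'=λy, z=hλ:
  k1=λy_n ⇒ h·k1=z·y_n;  k2=λ(1+5/13z)y_n ⇒ h·k2=z(1+5/13z)y_n
  y_{n+1}/y_n = 1 − 3/8z + 11/8z(1+5/13z) = 1 + z + 55/104z²
  so R(z) = 1 + z + 55/104z².

Find x<0 with |R(x)|<1.
x=-0.79: |R|=0.5401
R=1: x+55/104x²=0 ⇒ x=−104/55=-1.8909; min R=1−1/(4·55/104)=0.5273>−1
Confirm numerically:
  x=-1.279: |R|=0.58611 <1
  x=-0.919: |R|=0.52764 <1
  x=-0.852: |R|=0.53189 <1
  x=-2.171: |R|=1.32158 >1
  x=-1.957: |R|=1.06840 >1
Interval (-1.8909, 0).

(-1.8909, 0).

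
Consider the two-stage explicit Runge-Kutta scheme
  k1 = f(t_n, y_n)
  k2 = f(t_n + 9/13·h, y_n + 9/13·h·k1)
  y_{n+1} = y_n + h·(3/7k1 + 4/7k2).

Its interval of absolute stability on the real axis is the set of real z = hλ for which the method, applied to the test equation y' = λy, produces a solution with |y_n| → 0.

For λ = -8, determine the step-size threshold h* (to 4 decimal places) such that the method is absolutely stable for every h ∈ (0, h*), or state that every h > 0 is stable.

(-2.5278,0); λ=-8 ⇒ h* = (91/36)/8 = 0.3160.

With y'=λy (z=hλ):
  k1=λy_n ⇒ h·k1=z·y_n;  k2=λ(1+9/13z)y_n ⇒ h·k2=z(1+9/13z)y_n
  y_{n+1}/y_n = 1 + 3/7z + 4/7z(1+9/13z) = 1 + z + 36/91z²
  ⇒ R(z) = 1 + z + 36/91z².

Need |R(x)|<1, x<0.
x=-1.55: |R|=0.4004
R=1: x+36/91x²=0 ⇒ x=−91/36=-2.5278; min R=1−1/(4·36/91)=0.3681>−1
Confirm numerically:
  x=-2.223: |R|=0.73197 <1
  x=-1.711: |R|=0.44714 <1
  x=-1.416: |R|=0.37721 <1
  x=-1.369: |R|=0.37243 <1
  x=-2.742: |R|=1.23238 >1
  x=-2.676: |R|=1.15691 >1
Stable set (-2.5278, 0).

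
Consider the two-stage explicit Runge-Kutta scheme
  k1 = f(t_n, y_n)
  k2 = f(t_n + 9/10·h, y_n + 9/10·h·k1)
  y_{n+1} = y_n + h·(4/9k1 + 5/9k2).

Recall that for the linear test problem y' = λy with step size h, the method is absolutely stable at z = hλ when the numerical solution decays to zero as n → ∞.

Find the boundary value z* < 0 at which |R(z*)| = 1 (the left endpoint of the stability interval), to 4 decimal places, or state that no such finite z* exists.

left endpoint -2.0000.

On y'=λy, z=hλ:
  k1=λy_n ⇒ h·k1=z·y_n;  k2=λ(1+9/10z)y_n ⇒ h·k2=z(1+9/10z)y_n
  y_{n+1}/y_n = 1 + 4/9z + 5/9z(1+9/10z) = 1 + z + 1/2z²
  ⇒ R(z) = 1 + z + 1/2z².

Find x<0 with |R(x)|<1.
x=-0.58: |R|=0.5882
R=1: x+1/2x²=0 ⇒ x=−2=-2.0000; min R=1−1/(4·1/2)=0.5000>−1
Confirm numerically:
  x=-1.899: |R|=0.90410 <1
  x=-1.747: |R|=0.77900 <1
  x=-1.641: |R|=0.70544 <1
  x=-2.280: |R|=1.31920 >1
  x=-2.253: |R|=1.28500 >1
So |R|<1 on (-2.0000, 0).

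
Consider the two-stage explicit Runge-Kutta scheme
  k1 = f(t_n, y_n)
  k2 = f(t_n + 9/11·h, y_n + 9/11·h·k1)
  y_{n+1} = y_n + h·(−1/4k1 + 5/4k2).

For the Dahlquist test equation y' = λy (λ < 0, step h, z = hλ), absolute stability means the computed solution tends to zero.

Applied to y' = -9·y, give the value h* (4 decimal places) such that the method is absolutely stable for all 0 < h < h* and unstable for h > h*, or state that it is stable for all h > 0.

On y'=λy, z=hλ:
  k1=λy_n ⇒ h·k1=z·y_n;  k2=λ(1+9/11z)y_n ⇒ h·k2=z(1+9/11z)y_n
  y_{n+1}/y_n = 1 − 1/4z + 5/4z(1+9/11z) = 1 + z + 45/44z²
  Hence R(z) = 1 + z + 45/44z².

Find x<0 with |R(x)|<1.
x=-1.12: |R|=1.1629
R=1: x+45/44x²=0 ⇒ x=−44/45=-0.9778; min R=1−1/(4·45/44)=0.7556>−1
Confirm numerically:
  x=-0.836: |R|=0.87878 <1
  x=-0.518: |R|=0.75642 <1
  x=-0.467: |R|=0.75605 <1
  x=-0.410: |R|=0.76192 <1
  x=-1.420: |R|=1.64223 >1
  x=-1.326: |R|=1.47224 >1
Interval (-0.9778, 0).

(-0.9778,0); λ=-9 ⇒ h* = (44/45)/9 = 0.1086.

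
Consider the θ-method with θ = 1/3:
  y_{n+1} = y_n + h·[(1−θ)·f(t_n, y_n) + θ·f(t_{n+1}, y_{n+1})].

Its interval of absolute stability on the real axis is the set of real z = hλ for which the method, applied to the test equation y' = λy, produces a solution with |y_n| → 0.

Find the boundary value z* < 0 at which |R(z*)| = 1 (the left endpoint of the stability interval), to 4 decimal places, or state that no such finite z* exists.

Set f=λy, z=hλ:
  y_{n+1} = y_n + z·[2/3·y_n + 1/3·y_{n+1}] ⇒ (1 − 1/3z)y_{n+1} = (1 + 2/3z)y_n
  R(z) = (1 + 2/3z)/(1 − 1/3z).

Solve |R(x)|<1 on ℝ⁻.
x=-1.61: |R|=0.0477
R=−1: 1+2/3x = −1+1/3x ⇒ -1/3x=2 ⇒ x=2/(-1/3)=-6.0000
Confirm numerically:
  x=-3.883: |R|=0.69243 <1
  x=-3.763: |R|=0.66923 <1
  x=-3.098: |R|=0.52411 <1
  x=-2.572: |R|=0.38478 <1
  x=-6.190: |R|=1.02067 >1
  x=-6.167: |R|=1.01822 >1
Stable set (-6.0000, 0).

left endpoint -6.0000.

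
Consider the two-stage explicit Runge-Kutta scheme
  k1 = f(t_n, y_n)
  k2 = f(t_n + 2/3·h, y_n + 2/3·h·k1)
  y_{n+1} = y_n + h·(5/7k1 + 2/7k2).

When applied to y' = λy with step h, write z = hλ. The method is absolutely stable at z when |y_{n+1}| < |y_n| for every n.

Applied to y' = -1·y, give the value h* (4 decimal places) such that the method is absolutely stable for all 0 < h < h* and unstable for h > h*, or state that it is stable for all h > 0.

(-5.2500,0); λ=-1 ⇒ h* = (21/4)/1 = 5.2500.

Test eqn y'=λy, z=hλ:
  k1=λy_n ⇒ h·k1=z·y_n;  k2=λ(1+2/3z)y_n ⇒ h·k2=z(1+2/3z)y_n
  y_{n+1}/y_n = 1 + 5/7z + 2/7z(1+2/3z) = 1 + z + 4/21z²
  ⇒ R(z) = 1 + z + 4/21z².

Boundary: |R(x)|=1, x<0.
x=-0.46: |R|=0.5803
R=1: x+4/21x²=0 ⇒ x=−21/4=-5.2500; min R=1−1/(4·4/21)=-0.3125>−1
Confirm numerically:
  x=-3.915: |R|=0.00447 <1
  x=-3.683: |R|=0.09929 <1
  x=-3.077: |R|=0.27358 <1
  x=-5.429: |R|=1.18510 >1
  x=-5.368: |R|=1.12065 >1
  x=-5.278: |R|=1.02815 >1
Stable set (-5.2500, 0).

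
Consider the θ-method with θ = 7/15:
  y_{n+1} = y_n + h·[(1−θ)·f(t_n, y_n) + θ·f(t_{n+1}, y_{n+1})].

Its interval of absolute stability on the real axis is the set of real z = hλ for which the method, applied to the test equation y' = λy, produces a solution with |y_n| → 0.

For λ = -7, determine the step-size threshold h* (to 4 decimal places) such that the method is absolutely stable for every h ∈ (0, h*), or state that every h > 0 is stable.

With y'=λy (z=hλ):
  y_{n+1} = y_n + z·[8/15·y_n + 7/15·y_{n+1}] ⇒ (1 − 7/15z)y_{n+1} = (1 + 8/15z)y_n
  R(z) = (1 + 8/15z)/(1 − 7/15z).

Solve |R(x)|<1 on ℝ⁻.
x=-1.26: |R|=0.2065
R=−1: 1+8/15x = −1+7/15x ⇒ -1/15x=2 ⇒ x=2/(-1/15)=-30.0000
Confirm numerically:
  x=-28.106: |R|=0.99106 <1
  x=-27.263: |R|=0.98670 <1
  x=-24.177: |R|=0.96839 <1
  x=-30.459: |R|=1.00201 >1
  x=-30.426: |R|=1.00187 >1
Interval (-30.0000, 0).

(-30.0000,0); λ=-7 ⇒ h* = (30)/7 = 4.2857.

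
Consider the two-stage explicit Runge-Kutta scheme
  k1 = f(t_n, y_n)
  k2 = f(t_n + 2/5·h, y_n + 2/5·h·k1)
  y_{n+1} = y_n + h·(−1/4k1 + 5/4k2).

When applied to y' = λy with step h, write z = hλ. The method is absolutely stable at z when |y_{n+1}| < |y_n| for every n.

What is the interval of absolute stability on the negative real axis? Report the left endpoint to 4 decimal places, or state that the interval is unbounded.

z∈(-2.0000,0).

Set f=λy, z=hλ:
  k1=λy_n ⇒ h·k1=z·y_n;  k2=λ(1+2/5z)y_n ⇒ h·k2=z(1+2/5z)y_n
  y_{n+1}/y_n = 1 − 1/4z + 5/4z(1+2/5z) = 1 + z + 1/2z²
  Hence R(z) = 1 + z + 1/2z².

Need |R(x)|<1, x<0.
x=-1.68: |R|=0.7312
R=1: x+1/2x²=0 ⇒ x=−2=-2.0000; min R=1−1/(4·1/2)=0.5000>−1
Confirm numerically:
  x=-1.912: |R|=0.91587 <1
  x=-1.261: |R|=0.53406 <1
  x=-0.886: |R|=0.50650 <1
  x=-2.598: |R|=1.77680 >1
  x=-2.164: |R|=1.17745 >1
  x=-2.099: |R|=1.10390 >1
Stable set (-2.0000, 0).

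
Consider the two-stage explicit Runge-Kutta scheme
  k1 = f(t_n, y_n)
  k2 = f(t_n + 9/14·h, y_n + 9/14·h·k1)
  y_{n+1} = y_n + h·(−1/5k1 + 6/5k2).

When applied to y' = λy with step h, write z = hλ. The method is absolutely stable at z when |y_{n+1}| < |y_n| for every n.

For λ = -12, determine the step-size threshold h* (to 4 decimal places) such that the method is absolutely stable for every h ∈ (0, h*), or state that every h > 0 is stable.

Test eqn y'=λy, z=hλ:
  k1=λy_n ⇒ h·k1=z·y_n;  k2=λ(1+9/14z)y_n ⇒ h·k2=z(1+9/14z)y_n
  y_{n+1}/y_n = 1 − 1/5z + 6/5z(1+9/14z) = 1 + z + 27/35z²
  so R(z) = 1 + z + 27/35z².

Solve |R(x)|<1 on ℝ⁻.
x=-0.8: |R|=0.6937
R=1: x+27/35x²=0 ⇒ x=−35/27=-1.2963; min R=1−1/(4·27/35)=0.6759>−1
Confirm numerically:
  x=-0.805: |R|=0.69491 <1
  x=-0.775: |R|=0.68834 <1
  x=-0.772: |R|=0.68776 <1
  x=-1.658: |R|=1.46263 >1
  x=-1.569: |R|=1.33007 >1
Interval (-1.2963, 0).

(-1.2963,0); λ=-12 ⇒ h* = (35/27)/12 = 0.1080.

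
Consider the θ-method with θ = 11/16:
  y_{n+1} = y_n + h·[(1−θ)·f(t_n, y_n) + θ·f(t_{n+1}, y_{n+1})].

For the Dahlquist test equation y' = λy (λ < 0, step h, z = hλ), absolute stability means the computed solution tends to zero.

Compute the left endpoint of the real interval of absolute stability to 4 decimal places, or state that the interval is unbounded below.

(−∞, 0) — no finite endpoint.

On y'=λy, z=hλ:
  y_{n+1} = y_n + z·[5/16·y_n + 11/16·y_{n+1}] ⇒ (1 − 11/16z)y_{n+1} = (1 + 5/16z)y_n
  so R(z) = (1 + 5/16z)/(1 − 11/16z).

Solve |R(x)|<1 on ℝ⁻.
x=-1.15: |R|=0.3578
x=-2: |R|=0.1579
x=-10: |R|=0.2698
x=-100: |R|=0.4337
θ=11/16≥1/2 ⇒ |1+5/16x|<|1−11/16x| ∀x<0 ⇒ stable on all of ℝ⁻.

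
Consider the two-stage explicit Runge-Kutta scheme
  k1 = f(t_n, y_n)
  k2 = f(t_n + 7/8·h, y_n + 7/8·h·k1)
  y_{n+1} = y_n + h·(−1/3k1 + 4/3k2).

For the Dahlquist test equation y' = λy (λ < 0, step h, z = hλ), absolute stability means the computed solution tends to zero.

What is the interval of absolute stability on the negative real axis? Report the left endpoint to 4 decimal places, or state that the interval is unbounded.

(-0.8571, 0).

On y'=λy, z=hλ:
  k1=λy_n ⇒ h·k1=z·y_n;  k2=λ(1+7/8z)y_n ⇒ h·k2=z(1+7/8z)y_n
  y_{n+1}/y_n = 1 − 1/3z + 4/3z(1+7/8z) = 1 + z + 7/6z²
  R(z) = 1 + z + 7/6z².

Find x<0 with |R(x)|<1.
x=-1.19: |R|=1.4621
R=1: x+7/6x²=0 ⇒ x=−6/7=-0.8571; min R=1−1/(4·7/6)=0.7857>−1
Confirm numerically:
  x=-0.802: |R|=0.94840 <1
  x=-0.761: |R|=0.91464 <1
  x=-0.609: |R|=0.82369 <1
  x=-0.433: |R|=0.78574 <1
  x=-1.303: |R|=1.67778 >1
  x=-1.249: |R|=1.57100 >1
Stable set (-0.8571, 0).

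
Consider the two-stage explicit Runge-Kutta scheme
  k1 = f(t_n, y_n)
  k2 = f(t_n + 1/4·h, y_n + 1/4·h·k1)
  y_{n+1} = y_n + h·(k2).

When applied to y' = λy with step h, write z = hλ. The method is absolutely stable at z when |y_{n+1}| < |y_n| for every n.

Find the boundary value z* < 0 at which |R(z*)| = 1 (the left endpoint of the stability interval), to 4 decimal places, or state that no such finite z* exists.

left endpoint -4.0000.

On y'=λy, z=hλ:
  k1=λy_n ⇒ h·k1=z·y_n;  k2=λ(1+1/4z)y_n ⇒ h·k2=z(1+1/4z)y_n
  y_{n+1}/y_n = 1 + z(1+1/4z) = 1 + z + 1/4z²
  Hence R(z) = 1 + z + 1/4z².

Need |R(x)|<1, x<0.
x=-0.62: |R|=0.4761
R=1: x+1/4x²=0 ⇒ x=−4=-4.0000; min R=1−1/(4·1/4)=0.0000>−1
Confirm numerically:
  x=-3.589: |R|=0.63123 <1
  x=-3.367: |R|=0.46717 <1
  x=-2.760: |R|=0.14440 <1
  x=-2.658: |R|=0.10824 <1
  x=-4.321: |R|=1.34676 >1
  x=-4.114: |R|=1.11725 >1
Interval (-4.0000, 0).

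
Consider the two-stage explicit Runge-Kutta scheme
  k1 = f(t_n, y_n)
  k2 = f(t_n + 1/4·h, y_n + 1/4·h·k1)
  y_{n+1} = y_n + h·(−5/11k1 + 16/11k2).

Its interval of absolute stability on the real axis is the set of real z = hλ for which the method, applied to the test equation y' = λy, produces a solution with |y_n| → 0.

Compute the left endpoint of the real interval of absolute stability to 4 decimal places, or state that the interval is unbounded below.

On y'=λy, z=hλ:
  k1=λy_n ⇒ h·k1=z·y_n;  k2=λ(1+1/4z)y_n ⇒ h·k2=z(1+1/4z)y_n
  y_{n+1}/y_n = 1 − 5/11z + 16/11z(1+1/4z) = 1 + z + 4/11z²
  so R(z) = 1 + z + 4/11z².

Need |R(x)|<1, x<0.
x=-0.41: |R|=0.6511
R=1: x+4/11x²=0 ⇒ x=−11/4=-2.7500; min R=1−1/(4·4/11)=0.3125>−1
Confirm numerically:
  x=-1.971: |R|=0.44167 <1
  x=-1.921: |R|=0.42091 <1
  x=-1.649: |R|=0.33980 <1
  x=-3.025: |R|=1.30250 >1
  x=-2.867: |R|=1.12198 >1
  x=-2.843: |R|=1.09615 >1
Interval (-2.7500, 0).

left endpoint -2.7500.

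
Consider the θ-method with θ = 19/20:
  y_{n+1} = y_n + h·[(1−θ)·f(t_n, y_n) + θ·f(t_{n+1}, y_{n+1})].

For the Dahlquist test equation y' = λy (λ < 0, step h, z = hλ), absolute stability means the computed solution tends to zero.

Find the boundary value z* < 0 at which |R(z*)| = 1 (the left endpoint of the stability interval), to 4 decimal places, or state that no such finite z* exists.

Test eqn y'=λy, z=hλ:
  y_{n+1} = y_n + z·[1/20·y_n + 19/20·y_{n+1}] ⇒ (1 − 19/20z)y_{n+1} = (1 + 1/20z)y_n
  R(z) = (1 + 1/20z)/(1 − 19/20z).

Find x<0 with |R(x)|<1.
x=-1.73: |R|=0.3456
x=-2: |R|=0.3103
x=-10: |R|=0.0476
x=-100: |R|=0.0417
θ=19/20≥1/2 ⇒ |1+1/20x|<|1−19/20x| ∀x<0 ⇒ interval (−∞,0).

interval (−∞, 0).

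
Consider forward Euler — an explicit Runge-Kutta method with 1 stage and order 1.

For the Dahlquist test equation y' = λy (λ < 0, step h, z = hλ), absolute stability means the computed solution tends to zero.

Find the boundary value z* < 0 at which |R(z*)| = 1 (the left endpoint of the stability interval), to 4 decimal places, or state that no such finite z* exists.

Set f=λy, z=hλ:
  order 1, 1-stage ⇒ R(z)=1+z
  (e.g. R(-0.42)=0.58000, |R|=0.58000)

Need |R(x)|<1, x<0.
x=-0.42: |R|=0.5800
|R(-1.88)|=0.8800 |R(-1.83)|=0.8300 |R(-0.96)|=0.0400
Bisect:
  x_lo=-2.7593 |R|=1.7593  x_hi=-0.2130 |R|=0.7870
  mid=-1.48617 |R|=0.48617 →hi
  mid=-2.12273 |R|=1.12273 →lo
  mid=-1.80445 |R|=0.80445 →hi
  mid=-1.96359 |R|=0.96359 →hi
  mid=-2.04316 |R|=1.04316 →lo
  mid=-2.00337 |R|=1.00337 →lo
  mid=-1.98348 |R|=0.98348 →hi
  ...
  [-2.00011,-1.99995] ⇒ x*=-2.0000
Interval (-2.0000, 0).

left endpoint -2.0000.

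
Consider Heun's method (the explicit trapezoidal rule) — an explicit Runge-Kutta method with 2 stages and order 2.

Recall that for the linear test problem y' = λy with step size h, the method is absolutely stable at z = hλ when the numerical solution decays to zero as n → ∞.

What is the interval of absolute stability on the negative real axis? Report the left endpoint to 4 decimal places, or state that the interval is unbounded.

With y'=λy (z=hλ):
  order 2, 2-stage ⇒ R(z)=1+z+z^2/2
  (e.g. R(-0.88)=0.50720, |R|=0.50720)

Find x<0 with |R(x)|<1.
x=-0.88: |R|=0.5072
|R(-2.32)|=1.3712 |R(-2.31)|=1.3580 |R(-0.55)|=0.6013
Bisect:
  x_lo=-2.4960 |R|=1.6190  x_hi=-0.2140 |R|=0.8089
  mid=-1.35502 |R|=0.56302 →hi
  mid=-1.92552 |R|=0.92829 →hi
  mid=-2.21077 |R|=1.23298 →lo
  mid=-2.06815 |R|=1.07047 →lo
  mid=-1.99683 |R|=0.99684 →hi
  mid=-2.03249 |R|=1.03302 →lo
  mid=-2.01466 |R|=1.01477 →lo
  mid=-2.00575 |R|=1.00576 →lo
  mid=-2.00129 |R|=1.00129 →lo
  ...
  [-2.00004,-1.99990] ⇒ x*=-2.0000
So |R|<1 on (-2.0000, 0).

z∈(-2.0000,0).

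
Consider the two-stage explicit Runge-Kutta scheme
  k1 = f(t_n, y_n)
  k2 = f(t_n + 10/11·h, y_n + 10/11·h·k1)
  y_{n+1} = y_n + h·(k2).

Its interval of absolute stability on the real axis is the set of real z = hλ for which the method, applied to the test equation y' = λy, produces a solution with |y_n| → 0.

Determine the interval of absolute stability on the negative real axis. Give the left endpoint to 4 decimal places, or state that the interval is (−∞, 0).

z∈(-1.1000,0).

Set f=λy, z=hλ:
  k1=λy_n ⇒ h·k1=z·y_n;  k2=λ(1+10/11z)y_n ⇒ h·k2=z(1+10/11z)y_n
  y_{n+1}/y_n = 1 + z(1+10/11z) = 1 + z + 10/11z²
  R(z) = 1 + z + 10/11z².

Need |R(x)|<1, x<0.
x=-1.12: |R|=1.0204
R=1: x+10/11x²=0 ⇒ x=−11/10=-1.1000; min R=1−1/(4·10/11)=0.7250>−1
Confirm numerically:
  x=-1.047: |R|=0.94955 <1
  x=-0.787: |R|=0.77606 <1
  x=-0.718: |R|=0.75066 <1
  x=-1.445: |R|=1.45320 >1
  x=-1.190: |R|=1.09736 >1
Stable set (-1.1000, 0).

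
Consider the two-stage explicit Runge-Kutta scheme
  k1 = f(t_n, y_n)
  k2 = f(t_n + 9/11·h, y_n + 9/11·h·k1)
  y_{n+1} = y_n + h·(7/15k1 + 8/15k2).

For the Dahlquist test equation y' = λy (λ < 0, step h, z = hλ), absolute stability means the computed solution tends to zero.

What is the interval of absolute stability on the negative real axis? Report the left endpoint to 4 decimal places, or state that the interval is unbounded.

z∈(-2.2917,0).

Test eqn y'=λy, z=hλ:
  k1=λy_n ⇒ h·k1=z·y_n;  k2=λ(1+9/11z)y_n ⇒ h·k2=z(1+9/11z)y_n
  y_{n+1}/y_n = 1 + 7/15z + 8/15z(1+9/11z) = 1 + z + 24/55z²
  Hence R(z) = 1 + z + 24/55z².

Boundary: |R(x)|=1, x<0.
x=-0.97: |R|=0.4406
R=1: x+24/55x²=0 ⇒ x=−55/24=-2.2917; min R=1−1/(4·24/55)=0.4271>−1
Confirm numerically:
  x=-1.925: |R|=0.69200 <1
  x=-1.364: |R|=0.44785 <1
  x=-1.330: |R|=0.44188 <1
  x=-1.203: |R|=0.42851 <1
  x=-2.594: |R|=1.34222 >1
  x=-2.511: |R|=1.24033 >1
Stable set (-2.2917, 0).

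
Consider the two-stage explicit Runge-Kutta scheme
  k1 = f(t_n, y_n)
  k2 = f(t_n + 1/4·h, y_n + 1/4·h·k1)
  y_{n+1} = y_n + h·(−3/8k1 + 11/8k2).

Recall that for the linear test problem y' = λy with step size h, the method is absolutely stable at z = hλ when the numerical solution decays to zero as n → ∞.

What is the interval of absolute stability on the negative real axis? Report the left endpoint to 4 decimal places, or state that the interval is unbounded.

On y'=λy, z=hλ:
  k1=λy_n ⇒ h·k1=z·y_n;  k2=λ(1+1/4z)y_n ⇒ h·k2=z(1+1/4z)y_n
  y_{n+1}/y_n = 1 − 3/8z + 11/8z(1+1/4z) = 1 + z + 11/32z²
  ⇒ R(z) = 1 + z + 11/32z².

Need |R(x)|<1, x<0.
x=-1.28: |R|=0.2832
R=1: x+11/32x²=0 ⇒ x=−32/11=-2.9091; min R=1−1/(4·11/32)=0.2727>−1
Confirm numerically:
  x=-2.169: |R|=0.44819 <1
  x=-1.949: |R|=0.35677 <1
  x=-1.900: |R|=0.34094 <1
  x=-1.671: |R|=0.28883 <1
  x=-3.470: |R|=1.66906 >1
  x=-3.165: |R|=1.27842 >1
So |R|<1 on (-2.9091, 0).

z∈(-2.9091,0).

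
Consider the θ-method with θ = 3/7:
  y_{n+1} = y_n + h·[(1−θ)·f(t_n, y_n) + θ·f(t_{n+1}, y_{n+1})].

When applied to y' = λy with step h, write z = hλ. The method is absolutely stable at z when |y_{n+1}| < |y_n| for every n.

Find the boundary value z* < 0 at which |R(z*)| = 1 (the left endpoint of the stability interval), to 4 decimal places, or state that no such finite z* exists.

Set f=λy, z=hλ:
  y_{n+1} = y_n + z·[4/7·y_n + 3/7·y_{n+1}] ⇒ (1 − 3/7z)y_{n+1} = (1 + 4/7z)y_n
  Hence R(z) = (1 + 4/7z)/(1 − 3/7z).

Find x<0 with |R(x)|<1.
x=-1.33: |R|=0.1529
R=−1: 1+4/7x = −1+3/7x ⇒ -1/7x=2 ⇒ x=2/(-1/7)=-14.0000
Confirm numerically:
  x=-11.554: |R|=0.94129 <1
  x=-9.570: |R|=0.87595 <1
  x=-8.201: |R|=0.81650 <1
  x=-6.890: |R|=0.74304 <1
  x=-14.474: |R|=1.00940 >1
  x=-14.269: |R|=1.00540 >1
  x=-14.109: |R|=1.00221 >1
Stable set (-14.0000, 0).

left endpoint -14.0000.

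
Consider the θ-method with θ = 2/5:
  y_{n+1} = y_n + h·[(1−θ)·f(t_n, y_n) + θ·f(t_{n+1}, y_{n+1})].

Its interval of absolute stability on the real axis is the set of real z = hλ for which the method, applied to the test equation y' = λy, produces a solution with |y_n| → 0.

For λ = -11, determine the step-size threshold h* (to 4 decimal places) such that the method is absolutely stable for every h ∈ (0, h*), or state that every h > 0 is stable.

Test eqn y'=λy, z=hλ:
  y_{n+1} = y_n + z·[3/5·y_n + 2/5·y_{n+1}] ⇒ (1 − 2/5z)y_{n+1} = (1 + 3/5z)y_n
  R(z) = (1 + 3/5z)/(1 − 2/5z).

Need |R(x)|<1, x<0.
x=-0.89: |R|=0.3437
R=−1: 1+3/5x = −1+2/5x ⇒ -1/5x=2 ⇒ x=2/(-1/5)=-10.0000
Confirm numerically:
  x=-8.462: |R|=0.92985 <1
  x=-8.101: |R|=0.91043 <1
  x=-7.374: |R|=0.86702 <1
  x=-10.195: |R|=1.00768 >1
  x=-10.063: |R|=1.00251 >1
  x=-10.058: |R|=1.00231 >1
Stable set (-10.0000, 0).

(-10.0000,0); λ=-11 ⇒ h* = (10)/11 = 0.9091.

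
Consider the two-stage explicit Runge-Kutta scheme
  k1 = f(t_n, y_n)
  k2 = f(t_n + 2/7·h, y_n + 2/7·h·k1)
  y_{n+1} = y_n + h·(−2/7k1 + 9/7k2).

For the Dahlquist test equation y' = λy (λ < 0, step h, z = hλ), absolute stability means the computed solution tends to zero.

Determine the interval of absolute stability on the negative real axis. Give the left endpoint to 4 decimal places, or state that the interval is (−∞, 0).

(-2.7222, 0).

Set f=λy, z=hλ:
  k1=λy_n ⇒ h·k1=z·y_n;  k2=λ(1+2/7z)y_n ⇒ h·k2=z(1+2/7z)y_n
  y_{n+1}/y_n = 1 − 2/7z + 9/7z(1+2/7z) = 1 + z + 18/49z²
  so R(z) = 1 + z + 18/49z².

Find x<0 with |R(x)|<1.
x=-1.48: |R|=0.3246
R=1: x+18/49x²=0 ⇒ x=−49/18=-2.7222; min R=1−1/(4·18/49)=0.3194>−1
Confirm numerically:
  x=-1.859: |R|=0.41051 <1
  x=-1.657: |R|=0.35161 <1
  x=-1.547: |R|=0.33214 <1
  x=-1.505: |R|=0.32705 <1
  x=-3.221: |R|=1.59017 >1
  x=-3.045: |R|=1.36105 >1
So |R|<1 on (-2.7222, 0).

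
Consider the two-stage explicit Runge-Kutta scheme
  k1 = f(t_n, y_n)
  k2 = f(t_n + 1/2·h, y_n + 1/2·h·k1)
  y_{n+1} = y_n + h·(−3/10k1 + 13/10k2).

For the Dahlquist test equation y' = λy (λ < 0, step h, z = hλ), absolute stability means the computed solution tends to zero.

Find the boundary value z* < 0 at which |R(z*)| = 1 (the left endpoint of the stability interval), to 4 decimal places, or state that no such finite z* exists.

z* = -1.5385.

On y'=λy, z=hλ:
  k1=λy_n ⇒ h·k1=z·y_n;  k2=λ(1+1/2z)y_n ⇒ h·k2=z(1+1/2z)y_n
  y_{n+1}/y_n = 1 − 3/10z + 13/10z(1+1/2z) = 1 + z + 13/20z²
  R(z) = 1 + z + 13/20z².

Boundary: |R(x)|=1, x<0.
x=-0.59: |R|=0.6363
R=1: x+13/20x²=0 ⇒ x=−20/13=-1.5385; min R=1−1/(4·13/20)=0.6154>−1
Confirm numerically:
  x=-1.255: |R|=0.76877 <1
  x=-1.249: |R|=0.76500 <1
  x=-1.158: |R|=0.71363 <1
  x=-0.881: |R|=0.62350 <1
  x=-1.910: |R|=1.46127 >1
  x=-1.767: |R|=1.26249 >1
Stable set (-1.5385, 0).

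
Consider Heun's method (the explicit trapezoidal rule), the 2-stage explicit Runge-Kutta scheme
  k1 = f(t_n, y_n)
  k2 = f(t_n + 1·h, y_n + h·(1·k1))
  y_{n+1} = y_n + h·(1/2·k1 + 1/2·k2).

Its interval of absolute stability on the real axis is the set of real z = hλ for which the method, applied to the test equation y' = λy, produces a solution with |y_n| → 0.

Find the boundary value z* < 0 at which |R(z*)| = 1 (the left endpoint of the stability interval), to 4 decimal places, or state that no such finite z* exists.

With y'=λy (z=hλ):
  order 2, 2-stage ⇒ R(z)=1+z+z^2/2
  (e.g. R(-1.26)=0.53380, |R|=0.53380)

Find x<0 with |R(x)|<1.
x=-1.26: |R|=0.5338
|R(-1.53)|=0.6404 |R(-0.64)|=0.5648 |R(-0.55)|=0.6013
Bisect:
  x_lo=-2.5417 |R|=1.6883  x_hi=-0.3537 |R|=0.7089
  mid=-1.44766 |R|=0.60020 →hi
  mid=-1.99466 |R|=0.99467 →hi
  mid=-2.26815 |R|=1.30411 →lo
  mid=-2.13141 |R|=1.14004 →lo
  mid=-2.06303 |R|=1.06502 →lo
  mid=-2.02884 |R|=1.02926 →lo
  mid=-2.01175 |R|=1.01182 →lo
  mid=-2.00320 |R|=1.00321 →lo
  mid=-1.99893 |R|=0.99893 →hi
  ...
  [-2.00013,-2.00000] ⇒ x*=-2.0000
Stable set (-2.0000, 0).

z* = -2.0000.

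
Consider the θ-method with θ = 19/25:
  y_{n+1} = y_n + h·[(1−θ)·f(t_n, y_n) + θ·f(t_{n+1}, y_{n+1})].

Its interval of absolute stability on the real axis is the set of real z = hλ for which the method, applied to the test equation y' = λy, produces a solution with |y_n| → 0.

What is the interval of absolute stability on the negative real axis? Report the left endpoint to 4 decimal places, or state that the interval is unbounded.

(−∞, 0) — no finite endpoint.

With y'=λy (z=hλ):
  y_{n+1} = y_n + z·[6/25·y_n + 19/25·y_{n+1}] ⇒ (1 − 19/25z)y_{n+1} = (1 + 6/25z)y_n
  so R(z) = (1 + 6/25z)/(1 − 19/25z).

Solve |R(x)|<1 on ℝ⁻.
x=-0.77: |R|=0.5143
x=-2: |R|=0.2063
x=-10: |R|=0.1628
x=-100: |R|=0.2987
θ=19/25≥1/2 ⇒ |1+6/25x|<|1−19/25x| ∀x<0 ⇒ interval (−∞,0).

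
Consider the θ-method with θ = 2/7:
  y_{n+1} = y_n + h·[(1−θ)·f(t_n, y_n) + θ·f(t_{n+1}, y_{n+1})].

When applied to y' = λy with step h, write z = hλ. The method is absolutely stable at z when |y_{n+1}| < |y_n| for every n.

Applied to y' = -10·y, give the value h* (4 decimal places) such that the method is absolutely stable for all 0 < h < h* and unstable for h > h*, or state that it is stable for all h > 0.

With y'=λy (z=hλ):
  y_{n+1} = y_n + z·[5/7·y_n + 2/7·y_{n+1}] ⇒ (1 − 2/7z)y_{n+1} = (1 + 5/7z)y_n
  ⇒ R(z) = (1 + 5/7z)/(1 − 2/7z).

Need |R(x)|<1, x<0.
x=-1.64: |R|=0.1167
R=−1: 1+5/7x = −1+2/7x ⇒ -3/7x=2 ⇒ x=2/(-3/7)=-4.6667
Confirm numerically:
  x=-3.749: |R|=0.81011 <1
  x=-2.948: |R|=0.60019 <1
  x=-2.548: |R|=0.47454 <1
  x=-5.157: |R|=1.08496 >1
  x=-4.876: |R|=1.03749 >1
Stable set (-4.6667, 0).

(-4.6667,0); λ=-10 ⇒ h* = (14/3)/10 = 0.4667.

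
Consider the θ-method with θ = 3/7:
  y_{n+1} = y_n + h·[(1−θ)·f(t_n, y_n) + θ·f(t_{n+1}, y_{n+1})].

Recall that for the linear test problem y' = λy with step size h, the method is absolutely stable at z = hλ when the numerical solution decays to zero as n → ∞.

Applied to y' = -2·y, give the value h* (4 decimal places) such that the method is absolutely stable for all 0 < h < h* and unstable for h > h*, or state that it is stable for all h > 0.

(-14.0000,0); λ=-2 ⇒ h* = (14)/2 = 7.0000.

Set f=λy, z=hλ:
  y_{n+1} = y_n + z·[4/7·y_n + 3/7·y_{n+1}] ⇒ (1 − 3/7z)y_{n+1} = (1 + 4/7z)y_n
  ⇒ R(z) = (1 + 4/7z)/(1 − 3/7z).

Find x<0 with |R(x)|<1.
x=-1.63: |R|=0.0404
R=−1: 1+4/7x = −1+3/7x ⇒ -1/7x=2 ⇒ x=2/(-1/7)=-14.0000
Confirm numerically:
  x=-11.391: |R|=0.93663 <1
  x=-11.219: |R|=0.93160 <1
  x=-9.726: |R|=0.88186 <1
  x=-7.484: |R|=0.77876 <1
  x=-14.388: |R|=1.00773 >1
  x=-14.215: |R|=1.00433 >1
Stable set (-14.0000, 0).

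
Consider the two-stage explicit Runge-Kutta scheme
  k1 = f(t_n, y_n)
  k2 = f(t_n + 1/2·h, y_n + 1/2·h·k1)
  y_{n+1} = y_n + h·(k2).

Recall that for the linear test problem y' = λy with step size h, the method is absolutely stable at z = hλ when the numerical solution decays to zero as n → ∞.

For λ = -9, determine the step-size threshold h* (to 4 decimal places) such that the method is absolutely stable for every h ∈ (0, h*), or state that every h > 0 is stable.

(-2.0000,0); λ=-9 ⇒ h* = (2)/9 = 0.2222.

Test eqn y'=λy, z=hλ:
  k1=λy_n ⇒ h·k1=z·y_n;  k2=λ(1+1/2z)y_n ⇒ h·k2=z(1+1/2z)y_n
  y_{n+1}/y_n = 1 + z(1+1/2z) = 1 + z + 1/2z²
  Hence R(z) = 1 + z + 1/2z².

Boundary: |R(x)|=1, x<0.
x=-1.12: |R|=0.5072
R=1: x+1/2x²=0 ⇒ x=−2=-2.0000; min R=1−1/(4·1/2)=0.5000>−1
Confirm numerically:
  x=-1.795: |R|=0.81601 <1
  x=-1.117: |R|=0.50684 <1
  x=-1.082: |R|=0.50336 <1
  x=-0.965: |R|=0.50061 <1
  x=-2.476: |R|=1.58929 >1
  x=-2.334: |R|=1.38978 >1
  x=-2.153: |R|=1.16470 >1
So |R|<1 on (-2.0000, 0).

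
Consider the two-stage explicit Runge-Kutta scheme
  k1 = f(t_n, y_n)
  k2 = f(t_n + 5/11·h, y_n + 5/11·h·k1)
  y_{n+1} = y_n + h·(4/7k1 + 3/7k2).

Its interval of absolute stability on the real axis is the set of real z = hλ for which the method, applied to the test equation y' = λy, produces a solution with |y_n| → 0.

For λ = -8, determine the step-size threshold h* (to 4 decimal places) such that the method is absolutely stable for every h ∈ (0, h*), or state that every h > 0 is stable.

(-5.1333,0); λ=-8 ⇒ h* = (77/15)/8 = 0.6417.

With y'=λy (z=hλ):
  k1=λy_n ⇒ h·k1=z·y_n;  k2=λ(1+5/11z)y_n ⇒ h·k2=z(1+5/11z)y_n
  y_{n+1}/y_n = 1 + 4/7z + 3/7z(1+5/11z) = 1 + z + 15/77z²
  R(z) = 1 + z + 15/77z².

Solve |R(x)|<1 on ℝ⁻.
x=-1.5: |R|=0.0617
R=1: x+15/77x²=0 ⇒ x=−77/15=-5.1333; min R=1−1/(4·15/77)=-0.2833>−1
Confirm numerically:
  x=-5.002: |R|=0.87203 <1
  x=-3.314: |R|=0.17453 <1
  x=-3.152: |R|=0.21659 <1
  x=-5.531: |R|=1.42847 >1
  x=-5.526: |R|=1.42270 >1
  x=-5.297: |R|=1.16888 >1
Interval (-5.1333, 0).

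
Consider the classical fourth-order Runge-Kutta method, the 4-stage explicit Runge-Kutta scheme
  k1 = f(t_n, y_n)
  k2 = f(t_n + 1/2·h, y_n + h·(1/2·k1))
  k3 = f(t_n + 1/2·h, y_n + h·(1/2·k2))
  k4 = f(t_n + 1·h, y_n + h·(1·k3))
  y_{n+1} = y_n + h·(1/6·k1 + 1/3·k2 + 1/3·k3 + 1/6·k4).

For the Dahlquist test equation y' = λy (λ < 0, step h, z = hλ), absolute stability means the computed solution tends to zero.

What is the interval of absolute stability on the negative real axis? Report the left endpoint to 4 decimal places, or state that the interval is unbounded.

On y'=λy, z=hλ:
  order 4, 4-stage ⇒ R(z)=1+z+z^2/2+z^3/6+z^4/24
  (e.g. R(-0.51)=0.60076, |R|=0.60076)

Find x<0 with |R(x)|<1.
x=-0.51: |R|=0.6008
|R(-1.55)|=0.2711 |R(-1.24)|=0.3095 |R(-0.55)|=0.5773
Bisect:
  x_lo=-3.1309 |R|=1.6591  x_hi=-0.3688 |R|=0.6917
  mid=-1.74984 |R|=0.27879 →hi
  mid=-2.44039 |R|=0.59290 →hi
  mid=-2.78566 |R|=1.00055 →lo
  mid=-2.61302 |R|=0.76985 →hi
  mid=-2.69934 |R|=0.87796 →hi
  mid=-2.74250 |R|=0.93738 →hi
  mid=-2.76408 |R|=0.96849 →hi
  mid=-2.77487 |R|=0.98440 →hi
  mid=-2.78026 |R|=0.99244 →hi
  mid=-2.78296 |R|=0.99649 →hi
  ...
  [-2.78532,-2.78515] ⇒ x*=-2.7853
Stable set (-2.7853, 0).

z∈(-2.7853,0).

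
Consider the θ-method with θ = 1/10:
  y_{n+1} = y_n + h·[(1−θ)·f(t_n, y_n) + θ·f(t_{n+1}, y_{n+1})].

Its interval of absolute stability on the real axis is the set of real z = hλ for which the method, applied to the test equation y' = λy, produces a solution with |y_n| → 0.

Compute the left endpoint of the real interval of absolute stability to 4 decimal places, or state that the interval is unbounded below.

Set f=λy, z=hλ:
  y_{n+1} = y_n + z·[9/10·y_n + 1/10·y_{n+1}] ⇒ (1 − 1/10z)y_{n+1} = (1 + 9/10z)y_n
  so R(z) = (1 + 9/10z)/(1 − 1/10z).

Solve |R(x)|<1 on ℝ⁻.
x=-0.37: |R|=0.6432
R=−1: 1+9/10x = −1+1/10x ⇒ -4/5x=2 ⇒ x=2/(-4/5)=-2.5000
Confirm numerically:
  x=-2.075: |R|=0.71843 <1
  x=-2.050: |R|=0.70124 <1
  x=-1.845: |R|=0.55762 <1
  x=-1.108: |R|=0.00252 <1
  x=-2.773: |R|=1.17099 >1
  x=-2.703: |R|=1.12784 >1
  x=-2.558: |R|=1.03695 >1
Stable set (-2.5000, 0).

left endpoint -2.5000.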